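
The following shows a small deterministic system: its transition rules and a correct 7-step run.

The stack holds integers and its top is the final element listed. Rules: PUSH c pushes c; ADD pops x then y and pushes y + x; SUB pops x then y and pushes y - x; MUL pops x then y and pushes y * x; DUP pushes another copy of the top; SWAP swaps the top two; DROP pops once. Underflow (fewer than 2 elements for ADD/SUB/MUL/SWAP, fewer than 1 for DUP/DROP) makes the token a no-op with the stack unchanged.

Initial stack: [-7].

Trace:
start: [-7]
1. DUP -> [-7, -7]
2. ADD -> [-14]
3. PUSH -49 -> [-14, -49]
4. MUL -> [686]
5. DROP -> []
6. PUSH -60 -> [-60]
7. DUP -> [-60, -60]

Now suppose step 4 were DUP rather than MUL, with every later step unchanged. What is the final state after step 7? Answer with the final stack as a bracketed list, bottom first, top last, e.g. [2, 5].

[-14, -49, -60, -60]

(re-executing from step 4 with the substitution; state before step 4: [-14, -49])
4. DUP -> [-14, -49, -49]
5. DROP -> [-14, -49]
6. PUSH -60 -> [-14, -49, -60]
7. DUP -> [-14, -49, -60, -60]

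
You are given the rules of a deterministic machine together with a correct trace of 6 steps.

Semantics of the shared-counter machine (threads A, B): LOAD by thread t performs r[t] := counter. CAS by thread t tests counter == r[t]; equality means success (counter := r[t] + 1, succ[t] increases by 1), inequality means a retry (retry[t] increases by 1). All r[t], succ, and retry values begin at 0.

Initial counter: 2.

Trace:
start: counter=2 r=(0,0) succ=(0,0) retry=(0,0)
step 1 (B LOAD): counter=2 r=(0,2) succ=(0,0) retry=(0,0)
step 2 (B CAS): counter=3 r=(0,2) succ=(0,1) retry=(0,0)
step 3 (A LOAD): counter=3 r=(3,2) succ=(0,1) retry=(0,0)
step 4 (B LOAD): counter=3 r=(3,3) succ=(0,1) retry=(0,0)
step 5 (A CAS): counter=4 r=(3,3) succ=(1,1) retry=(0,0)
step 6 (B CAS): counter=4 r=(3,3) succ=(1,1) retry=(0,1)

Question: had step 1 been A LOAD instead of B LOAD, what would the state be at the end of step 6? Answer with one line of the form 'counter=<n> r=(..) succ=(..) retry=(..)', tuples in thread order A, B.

counter=3 r=(2,2) succ=(1,0) retry=(0,2)

(re-executing from step 1 with the substitution; state before step 1: counter=2 r=(0,0) succ=(0,0) retry=(0,0))
step 1 (A LOAD): counter=2 r=(2,0) succ=(0,0) retry=(0,0)
step 2 (B CAS): counter=2 r=(2,0) succ=(0,0) retry=(0,1)
step 3 (A LOAD): counter=2 r=(2,0) succ=(0,0) retry=(0,1)
step 4 (B LOAD): counter=2 r=(2,2) succ=(0,0) retry=(0,1)
step 5 (A CAS): counter=3 r=(2,2) succ=(1,0) retry=(0,1)
step 6 (B CAS): counter=3 r=(2,2) succ=(1,0) retry=(0,2)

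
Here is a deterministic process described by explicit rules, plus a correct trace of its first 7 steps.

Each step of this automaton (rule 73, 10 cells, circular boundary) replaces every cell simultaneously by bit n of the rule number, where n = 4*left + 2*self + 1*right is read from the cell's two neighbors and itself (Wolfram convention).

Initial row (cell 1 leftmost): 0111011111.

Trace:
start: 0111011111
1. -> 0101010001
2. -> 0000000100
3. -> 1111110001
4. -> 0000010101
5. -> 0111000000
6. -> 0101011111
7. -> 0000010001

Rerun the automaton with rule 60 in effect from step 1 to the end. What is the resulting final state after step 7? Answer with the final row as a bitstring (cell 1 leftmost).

0011000011

(re-executing steps 1..7 under rule 60; state before step 1: 0111011111)
1. -> 1100110000
2. -> 1010101000
3. -> 1111111100
4. -> 1000000010
5. -> 1100000011
6. -> 0010000010
7. -> 0011000011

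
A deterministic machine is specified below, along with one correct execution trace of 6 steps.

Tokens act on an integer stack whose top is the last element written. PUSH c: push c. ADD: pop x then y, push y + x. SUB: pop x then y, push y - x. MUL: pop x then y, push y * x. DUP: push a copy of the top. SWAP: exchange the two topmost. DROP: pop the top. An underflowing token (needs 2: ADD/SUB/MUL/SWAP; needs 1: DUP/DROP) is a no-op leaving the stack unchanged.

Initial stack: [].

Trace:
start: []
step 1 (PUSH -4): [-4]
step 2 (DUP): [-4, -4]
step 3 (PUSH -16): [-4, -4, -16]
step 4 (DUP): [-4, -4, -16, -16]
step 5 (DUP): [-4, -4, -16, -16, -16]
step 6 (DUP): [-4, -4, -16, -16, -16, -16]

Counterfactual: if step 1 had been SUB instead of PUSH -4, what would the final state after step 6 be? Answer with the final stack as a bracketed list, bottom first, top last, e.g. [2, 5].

[-16, -16, -16, -16]

(re-executing from step 1 with the substitution; state before step 1: [])
step 1 (SUB): []
step 2 (DUP): []
step 3 (PUSH -16): [-16]
step 4 (DUP): [-16, -16]
step 5 (DUP): [-16, -16, -16]
step 6 (DUP): [-16, -16, -16, -16]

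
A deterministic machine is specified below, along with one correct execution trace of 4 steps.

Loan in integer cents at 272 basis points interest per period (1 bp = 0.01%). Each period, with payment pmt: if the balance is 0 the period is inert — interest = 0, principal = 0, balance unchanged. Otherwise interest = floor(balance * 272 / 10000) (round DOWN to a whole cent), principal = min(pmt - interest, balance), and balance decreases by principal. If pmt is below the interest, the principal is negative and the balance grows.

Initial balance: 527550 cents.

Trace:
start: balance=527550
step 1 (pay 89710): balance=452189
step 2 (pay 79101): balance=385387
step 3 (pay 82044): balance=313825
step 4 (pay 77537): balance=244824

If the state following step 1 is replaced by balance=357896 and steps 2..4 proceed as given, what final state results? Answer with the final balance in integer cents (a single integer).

state after step 1 := balance=357896
step 2 (pay 79101): balance=288529
step 3 (pay 82044): balance=214332
step 4 (pay 77537): balance=142624

142624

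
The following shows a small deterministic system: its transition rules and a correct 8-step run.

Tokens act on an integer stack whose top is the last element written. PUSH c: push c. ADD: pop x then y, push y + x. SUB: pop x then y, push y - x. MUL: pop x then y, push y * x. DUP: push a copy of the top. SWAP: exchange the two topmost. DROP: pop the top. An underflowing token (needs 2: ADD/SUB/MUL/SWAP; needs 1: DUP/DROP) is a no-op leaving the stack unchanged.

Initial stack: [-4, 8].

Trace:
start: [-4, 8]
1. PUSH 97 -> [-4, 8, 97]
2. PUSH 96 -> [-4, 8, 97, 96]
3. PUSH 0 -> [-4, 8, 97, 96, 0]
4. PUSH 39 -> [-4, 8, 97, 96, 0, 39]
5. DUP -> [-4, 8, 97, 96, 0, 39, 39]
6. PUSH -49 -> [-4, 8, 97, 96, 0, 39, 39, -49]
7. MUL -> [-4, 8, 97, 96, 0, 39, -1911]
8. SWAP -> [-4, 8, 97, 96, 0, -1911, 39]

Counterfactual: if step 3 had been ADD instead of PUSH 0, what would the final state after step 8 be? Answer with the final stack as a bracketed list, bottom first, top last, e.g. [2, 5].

[-4, 8, 193, -1911, 39]

(re-executing from step 3 with the substitution; state before step 3: [-4, 8, 97, 96])
3. ADD -> [-4, 8, 193]
4. PUSH 39 -> [-4, 8, 193, 39]
5. DUP -> [-4, 8, 193, 39, 39]
6. PUSH -49 -> [-4, 8, 193, 39, 39, -49]
7. MUL -> [-4, 8, 193, 39, -1911]
8. SWAP -> [-4, 8, 193, -1911, 39]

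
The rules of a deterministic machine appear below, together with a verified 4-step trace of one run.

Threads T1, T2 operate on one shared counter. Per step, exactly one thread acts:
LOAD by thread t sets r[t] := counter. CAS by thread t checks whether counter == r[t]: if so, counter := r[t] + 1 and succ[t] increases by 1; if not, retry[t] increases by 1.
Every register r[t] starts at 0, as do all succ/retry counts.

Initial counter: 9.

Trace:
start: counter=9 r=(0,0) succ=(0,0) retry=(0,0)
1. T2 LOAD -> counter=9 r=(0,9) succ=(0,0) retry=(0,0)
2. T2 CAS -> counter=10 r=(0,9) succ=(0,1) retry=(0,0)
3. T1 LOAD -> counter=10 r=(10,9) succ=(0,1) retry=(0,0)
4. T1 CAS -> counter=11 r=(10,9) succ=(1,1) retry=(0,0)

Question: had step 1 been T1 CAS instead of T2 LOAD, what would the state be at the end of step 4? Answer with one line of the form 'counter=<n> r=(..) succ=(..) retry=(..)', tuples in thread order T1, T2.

counter=10 r=(9,0) succ=(1,0) retry=(1,1)

(re-executing from step 1 with the substitution; state before step 1: counter=9 r=(0,0) succ=(0,0) retry=(0,0))
1. T1 CAS -> counter=9 r=(0,0) succ=(0,0) retry=(1,0)
2. T2 CAS -> counter=9 r=(0,0) succ=(0,0) retry=(1,1)
3. T1 LOAD -> counter=9 r=(9,0) succ=(0,0) retry=(1,1)
4. T1 CAS -> counter=10 r=(9,0) succ=(1,0) retry=(1,1)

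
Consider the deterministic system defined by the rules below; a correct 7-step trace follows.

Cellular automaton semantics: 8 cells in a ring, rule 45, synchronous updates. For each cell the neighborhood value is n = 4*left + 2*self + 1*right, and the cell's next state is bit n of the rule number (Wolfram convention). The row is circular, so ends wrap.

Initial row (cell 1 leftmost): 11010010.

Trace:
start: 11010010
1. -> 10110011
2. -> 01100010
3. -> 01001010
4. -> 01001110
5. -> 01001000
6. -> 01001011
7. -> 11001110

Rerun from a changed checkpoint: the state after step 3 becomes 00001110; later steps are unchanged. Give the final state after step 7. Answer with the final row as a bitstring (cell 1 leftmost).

state after step 3 := 00001110
4. -> 11101000
5. -> 10011010
6. -> 10010111
7. -> 00011100

00011100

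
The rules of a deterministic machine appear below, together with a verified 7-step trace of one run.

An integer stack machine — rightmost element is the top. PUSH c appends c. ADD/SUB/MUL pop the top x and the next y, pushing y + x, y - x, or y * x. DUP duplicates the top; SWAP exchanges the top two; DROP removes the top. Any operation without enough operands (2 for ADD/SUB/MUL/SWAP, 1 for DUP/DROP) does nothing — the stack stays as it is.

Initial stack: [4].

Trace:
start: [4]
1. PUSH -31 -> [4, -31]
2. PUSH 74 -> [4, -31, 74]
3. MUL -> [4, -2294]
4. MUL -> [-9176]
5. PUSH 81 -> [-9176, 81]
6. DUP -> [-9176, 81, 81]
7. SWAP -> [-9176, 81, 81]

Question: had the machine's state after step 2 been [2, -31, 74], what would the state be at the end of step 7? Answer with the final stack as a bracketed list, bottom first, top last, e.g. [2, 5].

state after step 2 := [2, -31, 74]
3. MUL -> [2, -2294]
4. MUL -> [-4588]
5. PUSH 81 -> [-4588, 81]
6. DUP -> [-4588, 81, 81]
7. SWAP -> [-4588, 81, 81]

[-4588, 81, 81]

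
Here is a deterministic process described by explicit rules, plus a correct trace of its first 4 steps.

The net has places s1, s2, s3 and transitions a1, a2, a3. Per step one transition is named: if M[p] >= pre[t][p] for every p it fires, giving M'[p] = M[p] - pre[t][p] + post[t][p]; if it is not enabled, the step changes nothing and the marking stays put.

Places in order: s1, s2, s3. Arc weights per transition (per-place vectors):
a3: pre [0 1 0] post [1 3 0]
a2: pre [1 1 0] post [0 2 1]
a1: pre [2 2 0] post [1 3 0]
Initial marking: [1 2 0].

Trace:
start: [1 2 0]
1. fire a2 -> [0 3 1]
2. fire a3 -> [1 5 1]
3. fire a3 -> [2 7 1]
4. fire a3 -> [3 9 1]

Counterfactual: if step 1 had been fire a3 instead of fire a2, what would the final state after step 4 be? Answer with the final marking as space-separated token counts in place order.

(re-executing from step 1 with the substitution; state before step 1: [1 2 0])
1. fire a3 -> [2 4 0]
2. fire a3 -> [3 6 0]
3. fire a3 -> [4 8 0]
4. fire a3 -> [5 10 0]

5 10 0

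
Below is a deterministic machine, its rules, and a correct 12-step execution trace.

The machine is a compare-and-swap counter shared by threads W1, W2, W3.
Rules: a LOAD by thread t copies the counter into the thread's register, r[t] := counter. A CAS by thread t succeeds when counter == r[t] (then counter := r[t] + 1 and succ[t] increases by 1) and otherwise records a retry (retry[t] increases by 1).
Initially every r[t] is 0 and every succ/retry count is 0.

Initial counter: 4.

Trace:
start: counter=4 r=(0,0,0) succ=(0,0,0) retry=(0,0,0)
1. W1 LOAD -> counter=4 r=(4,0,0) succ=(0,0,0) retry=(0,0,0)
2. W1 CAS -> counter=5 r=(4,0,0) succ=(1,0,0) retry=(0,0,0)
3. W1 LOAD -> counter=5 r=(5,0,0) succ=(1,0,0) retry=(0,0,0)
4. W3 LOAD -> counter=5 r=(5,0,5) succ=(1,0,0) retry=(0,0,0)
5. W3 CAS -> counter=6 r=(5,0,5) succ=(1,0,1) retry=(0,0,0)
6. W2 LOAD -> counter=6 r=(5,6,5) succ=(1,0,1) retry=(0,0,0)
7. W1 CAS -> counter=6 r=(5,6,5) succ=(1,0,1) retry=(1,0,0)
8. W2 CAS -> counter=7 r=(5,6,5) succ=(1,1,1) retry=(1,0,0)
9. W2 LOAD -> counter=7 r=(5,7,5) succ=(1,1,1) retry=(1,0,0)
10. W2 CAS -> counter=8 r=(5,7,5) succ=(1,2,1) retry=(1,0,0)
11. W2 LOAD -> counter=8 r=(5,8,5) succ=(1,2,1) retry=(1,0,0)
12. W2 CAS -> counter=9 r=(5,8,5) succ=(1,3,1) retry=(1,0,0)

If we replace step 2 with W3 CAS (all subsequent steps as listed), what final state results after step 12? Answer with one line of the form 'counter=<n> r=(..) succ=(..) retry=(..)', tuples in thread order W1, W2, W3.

counter=8 r=(4,7,4) succ=(0,3,1) retry=(1,0,1)

(re-executing from step 2 with the substitution; state before step 2: counter=4 r=(4,0,0) succ=(0,0,0) retry=(0,0,0))
2. W3 CAS -> counter=4 r=(4,0,0) succ=(0,0,0) retry=(0,0,1)
3. W1 LOAD -> counter=4 r=(4,0,0) succ=(0,0,0) retry=(0,0,1)
4. W3 LOAD -> counter=4 r=(4,0,4) succ=(0,0,0) retry=(0,0,1)
5. W3 CAS -> counter=5 r=(4,0,4) succ=(0,0,1) retry=(0,0,1)
6. W2 LOAD -> counter=5 r=(4,5,4) succ=(0,0,1) retry=(0,0,1)
7. W1 CAS -> counter=5 r=(4,5,4) succ=(0,0,1) retry=(1,0,1)
8. W2 CAS -> counter=6 r=(4,5,4) succ=(0,1,1) retry=(1,0,1)
9. W2 LOAD -> counter=6 r=(4,6,4) succ=(0,1,1) retry=(1,0,1)
10. W2 CAS -> counter=7 r=(4,6,4) succ=(0,2,1) retry=(1,0,1)
11. W2 LOAD -> counter=7 r=(4,7,4) succ=(0,2,1) retry=(1,0,1)
12. W2 CAS -> counter=8 r=(4,7,4) succ=(0,3,1) retry=(1,0,1)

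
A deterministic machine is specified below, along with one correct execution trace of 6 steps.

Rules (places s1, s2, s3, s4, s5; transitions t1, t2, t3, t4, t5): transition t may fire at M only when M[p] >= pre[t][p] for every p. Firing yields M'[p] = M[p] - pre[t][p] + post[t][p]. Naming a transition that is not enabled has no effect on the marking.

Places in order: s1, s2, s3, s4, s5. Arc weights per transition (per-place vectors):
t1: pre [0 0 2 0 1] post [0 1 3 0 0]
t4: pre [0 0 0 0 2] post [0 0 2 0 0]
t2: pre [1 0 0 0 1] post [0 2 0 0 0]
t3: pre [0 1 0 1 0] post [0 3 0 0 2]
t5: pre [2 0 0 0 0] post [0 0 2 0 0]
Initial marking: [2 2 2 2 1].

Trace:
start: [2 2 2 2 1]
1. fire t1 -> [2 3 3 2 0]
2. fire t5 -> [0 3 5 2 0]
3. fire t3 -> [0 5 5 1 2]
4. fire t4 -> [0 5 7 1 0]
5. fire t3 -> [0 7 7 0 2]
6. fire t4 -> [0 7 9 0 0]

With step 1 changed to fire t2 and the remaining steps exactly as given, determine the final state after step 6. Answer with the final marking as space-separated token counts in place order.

1 8 6 0 0

(re-executing from step 1 with the substitution; state before step 1: [2 2 2 2 1])
1. fire t2 -> [1 4 2 2 0]
2. fire t5 -> [1 4 2 2 0]
3. fire t3 -> [1 6 2 1 2]
4. fire t4 -> [1 6 4 1 0]
5. fire t3 -> [1 8 4 0 2]
6. fire t4 -> [1 8 6 0 0]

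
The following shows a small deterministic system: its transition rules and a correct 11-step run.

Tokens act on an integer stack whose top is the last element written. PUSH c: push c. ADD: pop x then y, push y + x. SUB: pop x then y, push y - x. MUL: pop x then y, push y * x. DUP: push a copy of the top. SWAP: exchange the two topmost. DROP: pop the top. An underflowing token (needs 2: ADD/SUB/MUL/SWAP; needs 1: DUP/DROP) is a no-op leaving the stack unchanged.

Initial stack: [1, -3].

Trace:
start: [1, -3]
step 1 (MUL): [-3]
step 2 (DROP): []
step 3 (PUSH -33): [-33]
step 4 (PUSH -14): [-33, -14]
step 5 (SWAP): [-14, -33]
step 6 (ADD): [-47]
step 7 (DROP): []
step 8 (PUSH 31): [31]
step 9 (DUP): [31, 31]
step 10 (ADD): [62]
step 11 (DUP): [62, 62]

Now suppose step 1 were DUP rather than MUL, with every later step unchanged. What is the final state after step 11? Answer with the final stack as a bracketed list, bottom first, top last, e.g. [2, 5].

(re-executing from step 1 with the substitution; state before step 1: [1, -3])
step 1 (DUP): [1, -3, -3]
step 2 (DROP): [1, -3]
step 3 (PUSH -33): [1, -3, -33]
step 4 (PUSH -14): [1, -3, -33, -14]
step 5 (SWAP): [1, -3, -14, -33]
step 6 (ADD): [1, -3, -47]
step 7 (DROP): [1, -3]
step 8 (PUSH 31): [1, -3, 31]
step 9 (DUP): [1, -3, 31, 31]
step 10 (ADD): [1, -3, 62]
step 11 (DUP): [1, -3, 62, 62]

[1, -3, 62, 62]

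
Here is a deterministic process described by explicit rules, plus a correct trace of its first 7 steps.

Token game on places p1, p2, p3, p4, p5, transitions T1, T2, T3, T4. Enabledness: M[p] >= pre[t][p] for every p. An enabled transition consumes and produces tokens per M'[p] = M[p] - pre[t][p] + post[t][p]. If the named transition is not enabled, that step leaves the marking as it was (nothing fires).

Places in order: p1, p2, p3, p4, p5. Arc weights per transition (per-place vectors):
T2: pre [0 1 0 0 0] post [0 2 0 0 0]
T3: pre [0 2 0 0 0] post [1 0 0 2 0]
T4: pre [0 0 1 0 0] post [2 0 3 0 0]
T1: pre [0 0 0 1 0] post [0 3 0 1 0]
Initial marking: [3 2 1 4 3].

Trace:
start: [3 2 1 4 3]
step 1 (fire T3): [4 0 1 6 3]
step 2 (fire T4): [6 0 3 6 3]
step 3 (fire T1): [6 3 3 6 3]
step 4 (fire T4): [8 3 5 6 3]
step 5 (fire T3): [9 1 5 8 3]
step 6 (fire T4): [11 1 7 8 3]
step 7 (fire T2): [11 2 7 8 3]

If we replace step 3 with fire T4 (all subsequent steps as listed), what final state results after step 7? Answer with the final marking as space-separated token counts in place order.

(re-executing from step 3 with the substitution; state before step 3: [6 0 3 6 3])
step 3 (fire T4): [8 0 5 6 3]
step 4 (fire T4): [10 0 7 6 3]
step 5 (fire T3): [10 0 7 6 3]
step 6 (fire T4): [12 0 9 6 3]
step 7 (fire T2): [12 0 9 6 3]

12 0 9 6 3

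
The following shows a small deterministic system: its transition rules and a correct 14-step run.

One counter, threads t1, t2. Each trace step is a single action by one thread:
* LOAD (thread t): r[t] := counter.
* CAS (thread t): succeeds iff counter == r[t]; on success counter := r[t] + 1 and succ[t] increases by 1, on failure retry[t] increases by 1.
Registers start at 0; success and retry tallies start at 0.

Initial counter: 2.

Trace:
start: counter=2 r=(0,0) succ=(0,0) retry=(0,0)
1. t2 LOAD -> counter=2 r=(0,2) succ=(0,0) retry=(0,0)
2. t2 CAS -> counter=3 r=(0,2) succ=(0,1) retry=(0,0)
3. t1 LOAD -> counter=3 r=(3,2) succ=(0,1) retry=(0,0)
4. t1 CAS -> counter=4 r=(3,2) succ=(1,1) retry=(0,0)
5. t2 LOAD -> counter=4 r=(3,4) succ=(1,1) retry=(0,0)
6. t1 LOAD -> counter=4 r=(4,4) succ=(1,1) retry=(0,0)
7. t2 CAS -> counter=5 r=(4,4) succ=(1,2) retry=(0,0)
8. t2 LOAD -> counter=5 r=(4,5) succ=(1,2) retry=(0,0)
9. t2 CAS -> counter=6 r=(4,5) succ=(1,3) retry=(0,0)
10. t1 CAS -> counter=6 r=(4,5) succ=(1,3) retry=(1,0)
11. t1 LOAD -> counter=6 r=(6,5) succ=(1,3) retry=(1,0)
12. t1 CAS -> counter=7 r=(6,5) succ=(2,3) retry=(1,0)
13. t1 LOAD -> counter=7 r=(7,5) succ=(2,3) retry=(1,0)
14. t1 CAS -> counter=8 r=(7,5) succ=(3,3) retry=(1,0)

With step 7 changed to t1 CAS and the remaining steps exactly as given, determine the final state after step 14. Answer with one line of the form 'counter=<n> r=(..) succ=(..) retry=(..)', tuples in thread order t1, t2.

(re-executing from step 7 with the substitution; state before step 7: counter=4 r=(4,4) succ=(1,1) retry=(0,0))
7. t1 CAS -> counter=5 r=(4,4) succ=(2,1) retry=(0,0)
8. t2 LOAD -> counter=5 r=(4,5) succ=(2,1) retry=(0,0)
9. t2 CAS -> counter=6 r=(4,5) succ=(2,2) retry=(0,0)
10. t1 CAS -> counter=6 r=(4,5) succ=(2,2) retry=(1,0)
11. t1 LOAD -> counter=6 r=(6,5) succ=(2,2) retry=(1,0)
12. t1 CAS -> counter=7 r=(6,5) succ=(3,2) retry=(1,0)
13. t1 LOAD -> counter=7 r=(7,5) succ=(3,2) retry=(1,0)
14. t1 CAS -> counter=8 r=(7,5) succ=(4,2) retry=(1,0)

counter=8 r=(7,5) succ=(4,2) retry=(1,0)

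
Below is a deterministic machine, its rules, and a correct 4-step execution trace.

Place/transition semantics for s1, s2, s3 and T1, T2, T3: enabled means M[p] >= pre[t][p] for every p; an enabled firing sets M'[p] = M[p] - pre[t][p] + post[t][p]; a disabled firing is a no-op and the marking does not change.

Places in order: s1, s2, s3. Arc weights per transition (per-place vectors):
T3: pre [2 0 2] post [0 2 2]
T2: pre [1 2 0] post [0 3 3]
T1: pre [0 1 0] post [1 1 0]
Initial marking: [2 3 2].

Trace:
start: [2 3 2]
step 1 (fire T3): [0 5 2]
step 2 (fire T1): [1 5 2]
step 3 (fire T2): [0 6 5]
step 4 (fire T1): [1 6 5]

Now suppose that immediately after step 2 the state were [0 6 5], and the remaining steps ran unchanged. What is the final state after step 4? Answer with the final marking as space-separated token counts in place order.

state after step 2 := [0 6 5]
step 3 (fire T2): [0 6 5]
step 4 (fire T1): [1 6 5]

1 6 5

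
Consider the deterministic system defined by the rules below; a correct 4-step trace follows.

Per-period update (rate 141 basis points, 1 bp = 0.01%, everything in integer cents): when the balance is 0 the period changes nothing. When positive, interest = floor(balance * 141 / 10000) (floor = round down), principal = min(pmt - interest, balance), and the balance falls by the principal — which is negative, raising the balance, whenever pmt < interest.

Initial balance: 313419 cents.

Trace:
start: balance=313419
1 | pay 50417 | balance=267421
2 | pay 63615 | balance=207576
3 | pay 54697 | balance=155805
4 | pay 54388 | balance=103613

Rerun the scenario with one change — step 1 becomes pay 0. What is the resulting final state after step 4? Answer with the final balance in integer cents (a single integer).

(re-executing from step 1 with the substitution; state before step 1: balance=313419)
1 | pay 0 | balance=317838
2 | pay 63615 | balance=258704
3 | pay 54697 | balance=207654
4 | pay 54388 | balance=156193

156193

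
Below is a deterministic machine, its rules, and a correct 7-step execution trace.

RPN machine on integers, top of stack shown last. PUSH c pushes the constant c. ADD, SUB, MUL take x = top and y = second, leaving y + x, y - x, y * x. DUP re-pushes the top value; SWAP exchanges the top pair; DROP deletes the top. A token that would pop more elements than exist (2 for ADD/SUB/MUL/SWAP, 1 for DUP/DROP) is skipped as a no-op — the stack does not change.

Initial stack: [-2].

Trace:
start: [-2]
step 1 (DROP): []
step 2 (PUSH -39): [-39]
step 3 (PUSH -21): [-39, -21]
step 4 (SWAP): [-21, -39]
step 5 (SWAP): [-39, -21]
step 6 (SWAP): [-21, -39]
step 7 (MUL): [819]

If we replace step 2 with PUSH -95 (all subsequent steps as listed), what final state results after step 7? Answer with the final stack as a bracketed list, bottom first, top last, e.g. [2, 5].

[1995]

(re-executing from step 2 with the substitution; state before step 2: [])
step 2 (PUSH -95): [-95]
step 3 (PUSH -21): [-95, -21]
step 4 (SWAP): [-21, -95]
step 5 (SWAP): [-95, -21]
step 6 (SWAP): [-21, -95]
step 7 (MUL): [1995]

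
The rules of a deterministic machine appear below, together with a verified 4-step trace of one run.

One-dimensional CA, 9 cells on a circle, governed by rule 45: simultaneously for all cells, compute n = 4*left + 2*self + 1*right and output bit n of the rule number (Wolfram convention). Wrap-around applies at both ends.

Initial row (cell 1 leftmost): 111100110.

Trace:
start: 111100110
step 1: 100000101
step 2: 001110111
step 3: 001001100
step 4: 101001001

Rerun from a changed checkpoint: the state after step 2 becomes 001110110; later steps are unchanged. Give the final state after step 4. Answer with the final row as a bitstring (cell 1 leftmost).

111001000

state after step 2 := 001110110
step 3: 101001100
step 4: 111001000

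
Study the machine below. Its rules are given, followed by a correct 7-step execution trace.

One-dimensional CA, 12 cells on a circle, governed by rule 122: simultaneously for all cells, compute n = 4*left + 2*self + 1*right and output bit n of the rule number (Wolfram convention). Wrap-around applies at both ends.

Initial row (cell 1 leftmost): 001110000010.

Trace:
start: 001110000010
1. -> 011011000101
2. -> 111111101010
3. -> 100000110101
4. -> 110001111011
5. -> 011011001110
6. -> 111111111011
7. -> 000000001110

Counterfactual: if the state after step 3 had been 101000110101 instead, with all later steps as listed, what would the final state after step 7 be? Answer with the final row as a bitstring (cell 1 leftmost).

state after step 3 := 101000110101
4. -> 110101111011
5. -> 011011001110
6. -> 111111111011
7. -> 000000001110

000000001110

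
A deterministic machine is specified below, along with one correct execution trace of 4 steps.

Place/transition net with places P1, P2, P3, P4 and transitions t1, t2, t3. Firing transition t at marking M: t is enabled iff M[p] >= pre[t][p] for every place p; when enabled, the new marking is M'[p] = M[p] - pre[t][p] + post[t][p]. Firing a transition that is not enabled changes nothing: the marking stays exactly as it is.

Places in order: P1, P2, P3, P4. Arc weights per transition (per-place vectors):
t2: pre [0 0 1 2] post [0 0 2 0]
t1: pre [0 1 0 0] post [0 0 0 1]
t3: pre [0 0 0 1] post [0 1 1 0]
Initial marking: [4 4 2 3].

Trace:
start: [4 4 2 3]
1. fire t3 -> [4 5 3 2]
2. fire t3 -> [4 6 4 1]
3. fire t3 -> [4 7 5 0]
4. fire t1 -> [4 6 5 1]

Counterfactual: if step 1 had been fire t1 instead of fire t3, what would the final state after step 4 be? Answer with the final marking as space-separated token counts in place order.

(re-executing from step 1 with the substitution; state before step 1: [4 4 2 3])
1. fire t1 -> [4 3 2 4]
2. fire t3 -> [4 4 3 3]
3. fire t3 -> [4 5 4 2]
4. fire t1 -> [4 4 4 3]

4 4 4 3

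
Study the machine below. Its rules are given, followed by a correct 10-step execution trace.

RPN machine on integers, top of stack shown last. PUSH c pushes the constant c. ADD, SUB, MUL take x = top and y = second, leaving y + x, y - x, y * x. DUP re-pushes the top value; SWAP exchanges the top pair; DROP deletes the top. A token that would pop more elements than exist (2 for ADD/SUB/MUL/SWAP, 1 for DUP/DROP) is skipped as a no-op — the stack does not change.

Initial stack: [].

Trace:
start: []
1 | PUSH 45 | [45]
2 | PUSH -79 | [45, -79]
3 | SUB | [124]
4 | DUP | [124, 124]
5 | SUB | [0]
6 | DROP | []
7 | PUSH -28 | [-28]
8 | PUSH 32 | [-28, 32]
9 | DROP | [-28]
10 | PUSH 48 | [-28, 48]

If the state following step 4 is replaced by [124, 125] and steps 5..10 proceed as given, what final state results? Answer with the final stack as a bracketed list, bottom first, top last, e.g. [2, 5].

[-28, 48]

state after step 4 := [124, 125]
5 | SUB | [-1]
6 | DROP | []
7 | PUSH -28 | [-28]
8 | PUSH 32 | [-28, 32]
9 | DROP | [-28]
10 | PUSH 48 | [-28, 48]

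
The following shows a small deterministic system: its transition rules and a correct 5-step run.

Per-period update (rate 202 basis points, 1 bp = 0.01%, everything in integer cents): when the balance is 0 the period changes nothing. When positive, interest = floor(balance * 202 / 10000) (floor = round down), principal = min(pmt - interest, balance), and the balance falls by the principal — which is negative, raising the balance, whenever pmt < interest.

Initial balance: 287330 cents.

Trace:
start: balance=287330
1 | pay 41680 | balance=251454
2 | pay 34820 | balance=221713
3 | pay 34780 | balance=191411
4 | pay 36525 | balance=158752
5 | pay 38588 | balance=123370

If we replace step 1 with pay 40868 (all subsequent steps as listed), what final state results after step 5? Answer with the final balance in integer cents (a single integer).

(re-executing from step 1 with the substitution; state before step 1: balance=287330)
1 | pay 40868 | balance=252266
2 | pay 34820 | balance=222541
3 | pay 34780 | balance=192256
4 | pay 36525 | balance=159614
5 | pay 38588 | balance=124250

124250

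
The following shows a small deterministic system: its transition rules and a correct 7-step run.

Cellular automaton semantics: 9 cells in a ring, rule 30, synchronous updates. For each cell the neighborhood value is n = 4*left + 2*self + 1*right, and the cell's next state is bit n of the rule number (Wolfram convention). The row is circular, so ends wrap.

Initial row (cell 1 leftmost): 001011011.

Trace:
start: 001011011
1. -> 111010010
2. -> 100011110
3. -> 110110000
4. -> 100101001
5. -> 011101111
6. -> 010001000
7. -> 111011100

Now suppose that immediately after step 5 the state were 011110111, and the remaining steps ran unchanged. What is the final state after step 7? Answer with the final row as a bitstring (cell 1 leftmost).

111001110

state after step 5 := 011110111
6. -> 010000100
7. -> 111001110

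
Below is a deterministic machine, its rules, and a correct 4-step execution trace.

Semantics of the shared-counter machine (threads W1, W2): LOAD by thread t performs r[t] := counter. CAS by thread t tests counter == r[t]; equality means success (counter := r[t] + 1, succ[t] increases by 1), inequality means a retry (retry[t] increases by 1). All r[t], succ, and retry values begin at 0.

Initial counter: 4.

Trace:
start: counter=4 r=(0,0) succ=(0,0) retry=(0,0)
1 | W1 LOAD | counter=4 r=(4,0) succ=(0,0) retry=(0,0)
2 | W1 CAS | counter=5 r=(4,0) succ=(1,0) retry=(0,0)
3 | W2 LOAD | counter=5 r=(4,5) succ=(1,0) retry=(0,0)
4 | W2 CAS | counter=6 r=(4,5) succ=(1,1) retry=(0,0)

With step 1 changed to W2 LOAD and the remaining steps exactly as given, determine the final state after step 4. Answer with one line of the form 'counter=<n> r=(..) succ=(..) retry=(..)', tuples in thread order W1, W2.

counter=5 r=(0,4) succ=(0,1) retry=(1,0)

(re-executing from step 1 with the substitution; state before step 1: counter=4 r=(0,0) succ=(0,0) retry=(0,0))
1 | W2 LOAD | counter=4 r=(0,4) succ=(0,0) retry=(0,0)
2 | W1 CAS | counter=4 r=(0,4) succ=(0,0) retry=(1,0)
3 | W2 LOAD | counter=4 r=(0,4) succ=(0,0) retry=(1,0)
4 | W2 CAS | counter=5 r=(0,4) succ=(0,1) retry=(1,0)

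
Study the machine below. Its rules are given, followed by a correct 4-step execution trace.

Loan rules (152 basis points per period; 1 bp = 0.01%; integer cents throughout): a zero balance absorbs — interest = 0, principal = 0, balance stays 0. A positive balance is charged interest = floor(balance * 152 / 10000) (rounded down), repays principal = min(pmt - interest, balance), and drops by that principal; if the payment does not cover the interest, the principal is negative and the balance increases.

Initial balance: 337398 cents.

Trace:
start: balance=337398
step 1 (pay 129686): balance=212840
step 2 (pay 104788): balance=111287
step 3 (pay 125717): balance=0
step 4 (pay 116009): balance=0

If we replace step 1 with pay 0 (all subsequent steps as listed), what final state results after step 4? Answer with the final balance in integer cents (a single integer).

6747

(re-executing from step 1 with the substitution; state before step 1: balance=337398)
step 1 (pay 0): balance=342526
step 2 (pay 104788): balance=242944
step 3 (pay 125717): balance=120919
step 4 (pay 116009): balance=6747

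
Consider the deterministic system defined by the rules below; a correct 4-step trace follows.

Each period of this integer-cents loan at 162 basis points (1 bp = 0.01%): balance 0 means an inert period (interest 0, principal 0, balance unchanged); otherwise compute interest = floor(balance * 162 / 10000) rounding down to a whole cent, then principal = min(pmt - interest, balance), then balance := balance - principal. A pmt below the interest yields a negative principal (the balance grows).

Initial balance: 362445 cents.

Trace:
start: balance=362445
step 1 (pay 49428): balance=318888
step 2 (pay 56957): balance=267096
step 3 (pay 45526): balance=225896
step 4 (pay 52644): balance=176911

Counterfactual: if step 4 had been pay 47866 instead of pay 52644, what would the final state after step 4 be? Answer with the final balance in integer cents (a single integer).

(re-executing from step 4 with the substitution; state before step 4: balance=225896)
step 4 (pay 47866): balance=181689

181689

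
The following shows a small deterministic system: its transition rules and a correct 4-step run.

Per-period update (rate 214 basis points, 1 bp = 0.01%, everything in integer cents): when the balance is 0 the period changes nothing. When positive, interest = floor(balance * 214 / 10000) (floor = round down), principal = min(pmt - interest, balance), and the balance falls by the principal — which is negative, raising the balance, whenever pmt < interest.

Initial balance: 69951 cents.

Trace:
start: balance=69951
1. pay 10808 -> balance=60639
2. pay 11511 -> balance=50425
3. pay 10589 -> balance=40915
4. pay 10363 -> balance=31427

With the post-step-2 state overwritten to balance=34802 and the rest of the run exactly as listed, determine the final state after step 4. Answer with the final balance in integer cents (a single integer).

state after step 2 := balance=34802
3. pay 10589 -> balance=24957
4. pay 10363 -> balance=15128

15128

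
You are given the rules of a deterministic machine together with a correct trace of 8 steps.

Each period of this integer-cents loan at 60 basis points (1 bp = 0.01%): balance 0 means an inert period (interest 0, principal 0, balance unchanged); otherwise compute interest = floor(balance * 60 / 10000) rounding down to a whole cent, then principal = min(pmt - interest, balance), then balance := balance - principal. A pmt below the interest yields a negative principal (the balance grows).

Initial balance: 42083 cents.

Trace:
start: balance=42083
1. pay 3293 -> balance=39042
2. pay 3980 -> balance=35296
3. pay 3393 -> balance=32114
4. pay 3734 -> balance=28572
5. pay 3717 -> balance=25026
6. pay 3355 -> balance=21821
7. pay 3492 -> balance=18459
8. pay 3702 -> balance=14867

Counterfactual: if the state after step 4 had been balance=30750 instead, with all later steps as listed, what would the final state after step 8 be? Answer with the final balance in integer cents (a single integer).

17099

state after step 4 := balance=30750
5. pay 3717 -> balance=27217
6. pay 3355 -> balance=24025
7. pay 3492 -> balance=20677
8. pay 3702 -> balance=17099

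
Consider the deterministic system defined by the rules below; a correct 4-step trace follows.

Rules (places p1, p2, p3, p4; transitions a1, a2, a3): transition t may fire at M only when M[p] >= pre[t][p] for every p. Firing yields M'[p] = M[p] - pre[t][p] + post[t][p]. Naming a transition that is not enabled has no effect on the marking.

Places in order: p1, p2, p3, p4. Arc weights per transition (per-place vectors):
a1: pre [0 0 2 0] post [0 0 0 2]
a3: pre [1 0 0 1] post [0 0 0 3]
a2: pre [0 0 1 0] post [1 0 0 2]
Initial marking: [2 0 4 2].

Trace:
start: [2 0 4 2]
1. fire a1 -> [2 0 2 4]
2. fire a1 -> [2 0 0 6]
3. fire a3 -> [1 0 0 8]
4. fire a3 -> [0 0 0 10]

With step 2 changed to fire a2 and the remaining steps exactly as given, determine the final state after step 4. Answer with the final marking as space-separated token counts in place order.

1 0 1 10

(re-executing from step 2 with the substitution; state before step 2: [2 0 2 4])
2. fire a2 -> [3 0 1 6]
3. fire a3 -> [2 0 1 8]
4. fire a3 -> [1 0 1 10]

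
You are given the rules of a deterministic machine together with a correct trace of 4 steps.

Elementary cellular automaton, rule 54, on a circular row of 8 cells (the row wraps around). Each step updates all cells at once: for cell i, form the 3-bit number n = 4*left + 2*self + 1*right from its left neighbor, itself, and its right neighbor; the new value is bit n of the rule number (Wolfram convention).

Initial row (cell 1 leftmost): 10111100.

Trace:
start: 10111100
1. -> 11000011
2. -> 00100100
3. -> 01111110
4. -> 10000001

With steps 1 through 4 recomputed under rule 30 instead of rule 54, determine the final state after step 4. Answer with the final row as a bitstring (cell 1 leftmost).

(re-executing steps 1..4 under rule 30; state before step 1: 10111100)
1. -> 10100011
2. -> 00110110
3. -> 01100101
4. -> 01011101

01011101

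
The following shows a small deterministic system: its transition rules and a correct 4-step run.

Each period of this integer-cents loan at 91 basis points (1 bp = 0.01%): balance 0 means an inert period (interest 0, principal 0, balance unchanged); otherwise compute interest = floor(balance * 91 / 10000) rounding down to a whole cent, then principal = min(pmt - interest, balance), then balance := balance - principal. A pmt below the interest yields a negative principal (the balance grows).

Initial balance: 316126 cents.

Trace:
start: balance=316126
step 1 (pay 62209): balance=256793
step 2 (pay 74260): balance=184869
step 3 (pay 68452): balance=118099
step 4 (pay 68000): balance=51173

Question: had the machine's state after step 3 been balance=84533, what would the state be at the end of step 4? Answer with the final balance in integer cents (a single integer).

17302

state after step 3 := balance=84533
step 4 (pay 68000): balance=17302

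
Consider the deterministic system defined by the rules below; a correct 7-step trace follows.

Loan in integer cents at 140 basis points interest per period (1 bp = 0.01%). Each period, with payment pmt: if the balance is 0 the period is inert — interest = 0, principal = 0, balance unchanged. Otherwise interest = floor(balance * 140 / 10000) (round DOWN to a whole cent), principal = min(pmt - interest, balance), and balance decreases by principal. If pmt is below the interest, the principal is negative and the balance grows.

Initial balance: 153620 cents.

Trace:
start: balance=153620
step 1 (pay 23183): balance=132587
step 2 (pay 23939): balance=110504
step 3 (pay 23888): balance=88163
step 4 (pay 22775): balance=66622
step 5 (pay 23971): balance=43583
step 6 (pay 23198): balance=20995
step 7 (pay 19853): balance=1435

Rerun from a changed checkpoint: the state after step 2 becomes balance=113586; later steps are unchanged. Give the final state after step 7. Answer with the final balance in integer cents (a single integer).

state after step 2 := balance=113586
step 3 (pay 23888): balance=91288
step 4 (pay 22775): balance=69791
step 5 (pay 23971): balance=46797
step 6 (pay 23198): balance=24254
step 7 (pay 19853): balance=4740

4740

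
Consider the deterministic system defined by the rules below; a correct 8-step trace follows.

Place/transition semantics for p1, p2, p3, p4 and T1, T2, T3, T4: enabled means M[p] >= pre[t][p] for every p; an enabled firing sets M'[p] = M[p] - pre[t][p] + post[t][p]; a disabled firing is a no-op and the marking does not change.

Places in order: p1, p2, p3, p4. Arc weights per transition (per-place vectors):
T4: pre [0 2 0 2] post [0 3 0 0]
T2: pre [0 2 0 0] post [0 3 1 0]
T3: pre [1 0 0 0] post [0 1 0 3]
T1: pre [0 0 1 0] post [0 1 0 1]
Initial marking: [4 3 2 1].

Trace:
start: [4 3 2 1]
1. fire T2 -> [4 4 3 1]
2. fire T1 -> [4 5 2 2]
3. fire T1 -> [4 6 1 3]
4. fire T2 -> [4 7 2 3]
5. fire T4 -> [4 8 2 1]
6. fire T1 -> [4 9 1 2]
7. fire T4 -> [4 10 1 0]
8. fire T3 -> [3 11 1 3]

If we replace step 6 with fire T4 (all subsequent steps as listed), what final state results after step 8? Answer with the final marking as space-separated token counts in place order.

(re-executing from step 6 with the substitution; state before step 6: [4 8 2 1])
6. fire T4 -> [4 8 2 1]
7. fire T4 -> [4 8 2 1]
8. fire T3 -> [3 9 2 4]

3 9 2 4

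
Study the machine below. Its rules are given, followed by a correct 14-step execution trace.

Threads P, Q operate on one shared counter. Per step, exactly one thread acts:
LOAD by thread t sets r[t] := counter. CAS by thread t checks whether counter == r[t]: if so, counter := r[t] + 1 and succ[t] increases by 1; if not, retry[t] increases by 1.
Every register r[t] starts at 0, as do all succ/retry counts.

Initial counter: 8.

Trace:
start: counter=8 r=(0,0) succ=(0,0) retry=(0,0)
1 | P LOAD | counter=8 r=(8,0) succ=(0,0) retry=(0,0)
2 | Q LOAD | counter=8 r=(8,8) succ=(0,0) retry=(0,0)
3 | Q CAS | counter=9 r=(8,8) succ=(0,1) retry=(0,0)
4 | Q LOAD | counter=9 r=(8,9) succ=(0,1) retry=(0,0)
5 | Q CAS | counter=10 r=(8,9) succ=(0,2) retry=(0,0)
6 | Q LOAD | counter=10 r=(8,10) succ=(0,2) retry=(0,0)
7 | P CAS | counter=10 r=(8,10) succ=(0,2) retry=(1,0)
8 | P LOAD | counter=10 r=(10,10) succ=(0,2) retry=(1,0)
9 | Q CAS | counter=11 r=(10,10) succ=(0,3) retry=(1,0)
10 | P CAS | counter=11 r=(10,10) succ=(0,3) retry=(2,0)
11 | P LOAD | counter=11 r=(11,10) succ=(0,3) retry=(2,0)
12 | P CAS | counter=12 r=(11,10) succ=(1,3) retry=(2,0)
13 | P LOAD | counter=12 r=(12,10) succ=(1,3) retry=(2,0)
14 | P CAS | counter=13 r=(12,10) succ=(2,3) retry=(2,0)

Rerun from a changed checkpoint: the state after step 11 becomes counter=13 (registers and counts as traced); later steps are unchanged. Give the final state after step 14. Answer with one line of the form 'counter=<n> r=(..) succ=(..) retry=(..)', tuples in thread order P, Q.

counter=14 r=(13,10) succ=(1,3) retry=(3,0)

state after step 11 := counter=13 r=(11,10) succ=(0,3) retry=(2,0)
12 | P CAS | counter=13 r=(11,10) succ=(0,3) retry=(3,0)
13 | P LOAD | counter=13 r=(13,10) succ=(0,3) retry=(3,0)
14 | P CAS | counter=14 r=(13,10) succ=(1,3) retry=(3,0)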